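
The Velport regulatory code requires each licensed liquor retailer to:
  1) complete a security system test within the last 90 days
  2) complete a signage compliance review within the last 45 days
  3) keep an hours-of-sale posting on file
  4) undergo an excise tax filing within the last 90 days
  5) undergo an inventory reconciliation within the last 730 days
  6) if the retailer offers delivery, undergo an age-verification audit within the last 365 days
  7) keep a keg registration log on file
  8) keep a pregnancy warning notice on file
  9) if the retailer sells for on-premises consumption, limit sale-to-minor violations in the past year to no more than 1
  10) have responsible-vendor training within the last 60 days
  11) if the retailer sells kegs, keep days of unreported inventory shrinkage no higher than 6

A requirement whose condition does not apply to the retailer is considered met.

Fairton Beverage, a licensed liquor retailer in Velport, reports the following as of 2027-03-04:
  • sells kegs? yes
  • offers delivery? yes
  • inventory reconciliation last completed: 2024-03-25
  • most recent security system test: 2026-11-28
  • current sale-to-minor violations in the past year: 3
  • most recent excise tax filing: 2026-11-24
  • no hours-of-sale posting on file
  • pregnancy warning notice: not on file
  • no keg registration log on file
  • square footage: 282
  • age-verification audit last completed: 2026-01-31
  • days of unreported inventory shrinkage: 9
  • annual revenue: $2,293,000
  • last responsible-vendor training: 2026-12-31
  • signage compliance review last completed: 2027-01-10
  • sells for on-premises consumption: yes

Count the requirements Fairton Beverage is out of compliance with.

11

1. security system test 96 days ago vs limit 90 → not met
2. signage compliance review 53 days ago vs limit 45 → not met
3. hours-of-sale posting absent → not met
4. excise tax filing 100 days ago vs limit 90 → not met
5. inventory reconciliation 1074 days ago vs limit 730 → not met
6. condition 'offers delivery' holds; age-verification audit 397 days ago vs limit 365 → not met
7. keg registration log absent → not met
8. pregnancy warning notice absent → not met
9. condition 'sells for on-premises consumption' holds; sale-to-minor violations in the past year 3 > 1 → not met
10. responsible-vendor training 63 days ago vs limit 60 → not met
11. condition 'sells kegs' holds; days of unreported inventory shrinkage 9 > 6 → not met
Not met: 11 of 11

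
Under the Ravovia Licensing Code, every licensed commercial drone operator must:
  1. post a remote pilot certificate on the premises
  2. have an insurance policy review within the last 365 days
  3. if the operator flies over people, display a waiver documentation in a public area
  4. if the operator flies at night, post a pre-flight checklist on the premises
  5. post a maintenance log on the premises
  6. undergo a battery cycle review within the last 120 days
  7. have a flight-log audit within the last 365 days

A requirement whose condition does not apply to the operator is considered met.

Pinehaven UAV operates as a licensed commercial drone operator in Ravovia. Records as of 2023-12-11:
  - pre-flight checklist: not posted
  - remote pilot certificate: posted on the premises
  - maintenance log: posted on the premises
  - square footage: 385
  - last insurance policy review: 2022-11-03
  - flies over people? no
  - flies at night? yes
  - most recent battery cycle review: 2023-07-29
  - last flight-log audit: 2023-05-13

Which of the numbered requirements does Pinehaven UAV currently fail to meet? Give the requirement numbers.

2, 4, 6

1. remote pilot certificate present → met
2. insurance policy review 403 days ago vs limit 365 → not met
3. condition 'flies over people' does not hold → requirement n/a → met
4. condition 'flies at night' holds; pre-flight checklist absent → not met
5. maintenance log present → met
6. battery cycle review 135 days ago vs limit 120 → not met
7. flight-log audit 212 days ago vs limit 365 → met
Not met: 2, 4, 6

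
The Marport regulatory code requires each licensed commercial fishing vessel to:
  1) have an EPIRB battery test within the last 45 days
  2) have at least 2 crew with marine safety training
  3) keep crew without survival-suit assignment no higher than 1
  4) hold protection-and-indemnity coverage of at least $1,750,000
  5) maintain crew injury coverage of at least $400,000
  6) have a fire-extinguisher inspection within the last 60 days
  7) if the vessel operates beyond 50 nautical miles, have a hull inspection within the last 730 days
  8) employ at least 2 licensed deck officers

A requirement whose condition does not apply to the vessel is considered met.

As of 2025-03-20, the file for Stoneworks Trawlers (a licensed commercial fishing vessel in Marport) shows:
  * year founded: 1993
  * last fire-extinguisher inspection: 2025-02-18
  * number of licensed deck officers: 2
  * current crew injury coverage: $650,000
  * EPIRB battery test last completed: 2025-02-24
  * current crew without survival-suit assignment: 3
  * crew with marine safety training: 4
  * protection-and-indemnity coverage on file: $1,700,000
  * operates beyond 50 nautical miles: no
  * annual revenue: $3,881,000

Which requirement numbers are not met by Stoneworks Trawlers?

1. EPIRB battery test 24 days ago vs limit 45 → met
2. crew with marine safety training 4 ≥ 2 → met
3. crew without survival-suit assignment 3 > 1 → not met
4. protection-and-indemnity coverage $1,700,000 < $1,750,000 → not met
5. crew injury coverage $650,000 ≥ $400,000 → met
6. fire-extinguisher inspection 30 days ago vs limit 60 → met
7. condition 'operates beyond 50 nautical miles' does not hold → requirement n/a → met
8. licensed deck officers 2 ≥ 2 → met
Not met: 3, 4

3, 4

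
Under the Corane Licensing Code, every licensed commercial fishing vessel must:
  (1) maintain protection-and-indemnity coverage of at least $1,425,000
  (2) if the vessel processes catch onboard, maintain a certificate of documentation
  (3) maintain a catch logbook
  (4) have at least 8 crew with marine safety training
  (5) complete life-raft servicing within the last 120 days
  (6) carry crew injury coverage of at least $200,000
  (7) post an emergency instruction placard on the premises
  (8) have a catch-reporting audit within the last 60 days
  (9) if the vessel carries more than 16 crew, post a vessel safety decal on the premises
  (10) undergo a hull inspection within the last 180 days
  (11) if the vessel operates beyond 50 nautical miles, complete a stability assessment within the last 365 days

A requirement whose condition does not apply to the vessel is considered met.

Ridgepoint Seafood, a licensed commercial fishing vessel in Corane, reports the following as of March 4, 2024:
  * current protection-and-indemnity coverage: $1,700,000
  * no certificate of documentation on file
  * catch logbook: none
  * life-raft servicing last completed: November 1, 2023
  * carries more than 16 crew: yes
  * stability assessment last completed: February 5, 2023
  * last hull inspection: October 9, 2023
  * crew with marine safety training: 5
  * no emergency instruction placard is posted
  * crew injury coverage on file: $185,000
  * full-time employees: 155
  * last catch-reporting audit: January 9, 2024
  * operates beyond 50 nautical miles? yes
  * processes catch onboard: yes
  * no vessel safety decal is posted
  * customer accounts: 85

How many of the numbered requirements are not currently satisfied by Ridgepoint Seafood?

1. protection-and-indemnity coverage $1,700,000 ≥ $1,425,000 → met
2. condition 'processes catch onboard' holds; certificate of documentation absent → not met
3. catch logbook absent → not met
4. crew with marine safety training 5 < 8 → not met
5. life-raft servicing 124 days ago vs limit 120 → not met
6. crew injury coverage $185,000 < $200,000 → not met
7. emergency instruction placard absent → not met
8. catch-reporting audit 55 days ago vs limit 60 → met
9. condition 'carries more than 16 crew' holds; vessel safety decal absent → not met
10. hull inspection 147 days ago vs limit 180 → met
11. condition 'operates beyond 50 nautical miles' holds; stability assessment 393 days ago vs limit 365 → not met
Not met: 8 of 11

8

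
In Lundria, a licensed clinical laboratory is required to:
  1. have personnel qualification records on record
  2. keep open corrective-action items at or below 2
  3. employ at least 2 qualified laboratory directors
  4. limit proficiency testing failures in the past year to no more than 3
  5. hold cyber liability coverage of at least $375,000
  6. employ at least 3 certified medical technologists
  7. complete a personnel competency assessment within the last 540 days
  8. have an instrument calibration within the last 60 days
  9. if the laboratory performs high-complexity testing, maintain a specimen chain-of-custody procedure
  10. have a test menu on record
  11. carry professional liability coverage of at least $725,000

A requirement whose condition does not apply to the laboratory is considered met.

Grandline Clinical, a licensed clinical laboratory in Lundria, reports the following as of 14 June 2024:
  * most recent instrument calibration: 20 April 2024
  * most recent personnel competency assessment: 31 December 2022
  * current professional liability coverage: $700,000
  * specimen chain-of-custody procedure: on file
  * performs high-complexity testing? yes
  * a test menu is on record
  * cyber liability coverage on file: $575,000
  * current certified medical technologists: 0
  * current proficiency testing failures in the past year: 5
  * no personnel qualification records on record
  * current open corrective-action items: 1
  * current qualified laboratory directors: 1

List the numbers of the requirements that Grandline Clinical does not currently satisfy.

1, 3, 4, 6, 11

1. personnel qualification records absent → not met
2. open corrective-action items 1 ≤ 2 → met
3. qualified laboratory directors 1 < 2 → not met
4. proficiency testing failures in the past year 5 > 3 → not met
5. cyber liability coverage $575,000 ≥ $375,000 → met
6. certified medical technologists 0 < 3 → not met
7. personnel competency assessment 531 days ago vs limit 540 → met
8. instrument calibration 55 days ago vs limit 60 → met
9. condition 'performs high-complexity testing' holds; specimen chain-of-custody procedure present → met
10. test menu present → met
11. professional liability coverage $700,000 < $725,000 → not met
Not met: 1, 3, 4, 6, 11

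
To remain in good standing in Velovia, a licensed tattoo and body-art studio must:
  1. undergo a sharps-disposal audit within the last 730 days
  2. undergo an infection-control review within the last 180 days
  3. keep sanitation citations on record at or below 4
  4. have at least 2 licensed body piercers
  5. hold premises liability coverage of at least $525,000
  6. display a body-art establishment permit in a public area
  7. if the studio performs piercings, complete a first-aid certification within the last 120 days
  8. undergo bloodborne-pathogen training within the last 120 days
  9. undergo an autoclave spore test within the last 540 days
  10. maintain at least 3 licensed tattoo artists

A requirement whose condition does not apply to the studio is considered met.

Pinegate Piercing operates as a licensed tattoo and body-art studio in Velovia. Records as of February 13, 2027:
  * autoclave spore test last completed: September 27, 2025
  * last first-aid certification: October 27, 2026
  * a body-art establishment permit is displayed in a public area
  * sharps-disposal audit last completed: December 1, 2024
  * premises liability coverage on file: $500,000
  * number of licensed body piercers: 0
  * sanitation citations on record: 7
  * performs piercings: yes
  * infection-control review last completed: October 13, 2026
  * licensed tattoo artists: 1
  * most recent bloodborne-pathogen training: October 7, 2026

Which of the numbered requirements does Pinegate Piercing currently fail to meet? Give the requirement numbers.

1, 3, 4, 5, 8, 10

1. sharps-disposal audit 804 days ago vs limit 730 → not met
2. infection-control review 123 days ago vs limit 180 → met
3. sanitation citations on record 7 > 4 → not met
4. licensed body piercers 0 < 2 → not met
5. premises liability coverage $500,000 < $525,000 → not met
6. body-art establishment permit present → met
7. condition 'performs piercings' holds; first-aid certification 109 days ago vs limit 120 → met
8. bloodborne-pathogen training 129 days ago vs limit 120 → not met
9. autoclave spore test 504 days ago vs limit 540 → met
10. licensed tattoo artists 1 < 3 → not met
Not met: 1, 3, 4, 5, 8, 10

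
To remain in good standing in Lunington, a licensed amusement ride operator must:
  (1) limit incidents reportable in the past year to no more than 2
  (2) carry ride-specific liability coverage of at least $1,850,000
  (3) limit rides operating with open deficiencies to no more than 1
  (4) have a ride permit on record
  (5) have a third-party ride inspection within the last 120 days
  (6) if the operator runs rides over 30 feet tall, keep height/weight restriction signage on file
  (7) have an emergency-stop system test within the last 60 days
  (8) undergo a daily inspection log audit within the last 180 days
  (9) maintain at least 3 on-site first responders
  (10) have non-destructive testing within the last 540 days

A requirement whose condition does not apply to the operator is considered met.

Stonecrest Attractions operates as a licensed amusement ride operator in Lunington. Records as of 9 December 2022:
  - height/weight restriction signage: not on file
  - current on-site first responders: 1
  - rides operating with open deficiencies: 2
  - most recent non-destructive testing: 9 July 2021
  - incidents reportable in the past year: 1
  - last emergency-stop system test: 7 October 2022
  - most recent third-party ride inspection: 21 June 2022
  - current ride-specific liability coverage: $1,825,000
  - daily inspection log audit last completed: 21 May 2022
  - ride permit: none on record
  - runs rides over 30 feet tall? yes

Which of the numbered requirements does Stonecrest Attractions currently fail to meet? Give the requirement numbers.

2, 3, 4, 5, 6, 7, 8, 9

1. incidents reportable in the past year 1 ≤ 2 → met
2. ride-specific liability coverage $1,825,000 < $1,850,000 → not met
3. rides operating with open deficiencies 2 > 1 → not met
4. ride permit absent → not met
5. third-party ride inspection 171 days ago vs limit 120 → not met
6. condition 'runs rides over 30 feet tall' holds; height/weight restriction signage absent → not met
7. emergency-stop system test 63 days ago vs limit 60 → not met
8. daily inspection log audit 202 days ago vs limit 180 → not met
9. on-site first responders 1 < 3 → not met
10. non-destructive testing 518 days ago vs limit 540 → met
Not met: 2, 3, 4, 5, 6, 7, 8, 9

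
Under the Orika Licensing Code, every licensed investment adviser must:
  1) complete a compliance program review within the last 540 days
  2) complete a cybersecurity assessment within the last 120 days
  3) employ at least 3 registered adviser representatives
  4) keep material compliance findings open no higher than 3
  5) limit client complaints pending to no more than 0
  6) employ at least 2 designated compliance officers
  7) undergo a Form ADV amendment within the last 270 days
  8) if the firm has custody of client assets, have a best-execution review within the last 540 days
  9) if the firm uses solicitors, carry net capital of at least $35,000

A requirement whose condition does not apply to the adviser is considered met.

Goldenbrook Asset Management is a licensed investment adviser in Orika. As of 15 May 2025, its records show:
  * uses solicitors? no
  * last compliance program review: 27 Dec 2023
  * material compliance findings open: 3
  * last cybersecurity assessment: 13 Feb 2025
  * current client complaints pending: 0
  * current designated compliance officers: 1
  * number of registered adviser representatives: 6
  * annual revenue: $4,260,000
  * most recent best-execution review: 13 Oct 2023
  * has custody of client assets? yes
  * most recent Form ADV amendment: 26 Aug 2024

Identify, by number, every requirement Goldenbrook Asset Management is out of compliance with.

1. compliance program review 505 days ago vs limit 540 → met
2. cybersecurity assessment 91 days ago vs limit 120 → met
3. registered adviser representatives 6 ≥ 3 → met
4. material compliance findings open 3 ≤ 3 → met
5. client complaints pending 0 ≤ 0 → met
6. designated compliance officers 1 < 2 → not met
7. Form ADV amendment 262 days ago vs limit 270 → met
8. condition 'has custody of client assets' holds; best-execution review 580 days ago vs limit 540 → not met
9. condition 'uses solicitors' does not hold → requirement n/a → met
Not met: 6, 8

6, 8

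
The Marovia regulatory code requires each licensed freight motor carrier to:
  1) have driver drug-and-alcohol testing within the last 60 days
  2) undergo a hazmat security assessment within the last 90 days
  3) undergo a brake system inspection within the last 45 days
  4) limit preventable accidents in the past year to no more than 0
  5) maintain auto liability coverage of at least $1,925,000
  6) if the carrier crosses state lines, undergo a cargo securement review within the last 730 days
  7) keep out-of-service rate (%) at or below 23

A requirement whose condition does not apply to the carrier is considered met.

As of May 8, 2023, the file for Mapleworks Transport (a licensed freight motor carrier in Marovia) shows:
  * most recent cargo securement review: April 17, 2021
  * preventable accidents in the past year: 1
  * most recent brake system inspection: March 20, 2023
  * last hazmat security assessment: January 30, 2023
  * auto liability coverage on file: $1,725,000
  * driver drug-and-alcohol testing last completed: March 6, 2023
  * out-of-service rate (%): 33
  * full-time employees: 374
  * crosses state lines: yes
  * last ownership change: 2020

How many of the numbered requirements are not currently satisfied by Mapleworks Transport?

1. driver drug-and-alcohol testing 63 days ago vs limit 60 → not met
2. hazmat security assessment 98 days ago vs limit 90 → not met
3. brake system inspection 49 days ago vs limit 45 → not met
4. preventable accidents in the past year 1 > 0 → not met
5. auto liability coverage $1,725,000 < $1,925,000 → not met
6. condition 'crosses state lines' holds; cargo securement review 751 days ago vs limit 730 → not met
7. out-of-service rate (%) 33 > 23 → not met
Not met: 7 of 7

7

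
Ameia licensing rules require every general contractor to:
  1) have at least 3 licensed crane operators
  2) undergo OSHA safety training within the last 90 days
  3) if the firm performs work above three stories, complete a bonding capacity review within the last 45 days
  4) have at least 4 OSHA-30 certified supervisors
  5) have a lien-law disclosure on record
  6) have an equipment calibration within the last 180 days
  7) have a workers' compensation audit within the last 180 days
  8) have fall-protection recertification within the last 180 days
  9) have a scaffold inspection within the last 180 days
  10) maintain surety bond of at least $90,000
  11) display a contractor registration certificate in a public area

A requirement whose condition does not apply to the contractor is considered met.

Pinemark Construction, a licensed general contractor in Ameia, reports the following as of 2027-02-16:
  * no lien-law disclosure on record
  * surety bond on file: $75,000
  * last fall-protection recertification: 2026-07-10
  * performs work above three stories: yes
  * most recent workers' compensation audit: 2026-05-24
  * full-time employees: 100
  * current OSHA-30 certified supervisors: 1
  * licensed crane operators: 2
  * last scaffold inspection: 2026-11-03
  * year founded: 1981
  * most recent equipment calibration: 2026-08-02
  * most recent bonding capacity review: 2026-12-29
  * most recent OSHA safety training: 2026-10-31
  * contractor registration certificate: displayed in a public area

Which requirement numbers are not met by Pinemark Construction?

1. licensed crane operators 2 < 3 → not met
2. OSHA safety training 108 days ago vs limit 90 → not met
3. condition 'performs work above three stories' holds; bonding capacity review 49 days ago vs limit 45 → not met
4. OSHA-30 certified supervisors 1 < 4 → not met
5. lien-law disclosure absent → not met
6. equipment calibration 198 days ago vs limit 180 → not met
7. workers' compensation audit 268 days ago vs limit 180 → not met
8. fall-protection recertification 221 days ago vs limit 180 → not met
9. scaffold inspection 105 days ago vs limit 180 → met
10. surety bond $75,000 < $90,000 → not met
11. contractor registration certificate present → met
Not met: 1, 2, 3, 4, 5, 6, 7, 8, 10

1, 2, 3, 4, 5, 6, 7, 8, 10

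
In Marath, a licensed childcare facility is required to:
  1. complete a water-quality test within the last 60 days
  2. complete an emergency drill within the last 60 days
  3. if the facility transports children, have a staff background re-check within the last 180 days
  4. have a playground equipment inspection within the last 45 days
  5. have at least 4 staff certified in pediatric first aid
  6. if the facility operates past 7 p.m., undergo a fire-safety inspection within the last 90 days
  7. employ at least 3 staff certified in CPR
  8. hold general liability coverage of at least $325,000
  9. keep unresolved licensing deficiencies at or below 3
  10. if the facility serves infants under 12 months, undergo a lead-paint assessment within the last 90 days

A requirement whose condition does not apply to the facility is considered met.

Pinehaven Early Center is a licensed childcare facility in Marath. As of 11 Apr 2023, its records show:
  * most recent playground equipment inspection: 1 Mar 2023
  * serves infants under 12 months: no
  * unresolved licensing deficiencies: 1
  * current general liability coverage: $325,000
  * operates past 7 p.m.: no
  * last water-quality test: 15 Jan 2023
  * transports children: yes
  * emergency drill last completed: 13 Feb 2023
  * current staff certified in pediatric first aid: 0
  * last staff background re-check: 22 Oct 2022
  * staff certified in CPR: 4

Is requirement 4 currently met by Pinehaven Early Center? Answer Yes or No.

Yes

4. playground equipment inspection 41 days ago vs limit 45 → met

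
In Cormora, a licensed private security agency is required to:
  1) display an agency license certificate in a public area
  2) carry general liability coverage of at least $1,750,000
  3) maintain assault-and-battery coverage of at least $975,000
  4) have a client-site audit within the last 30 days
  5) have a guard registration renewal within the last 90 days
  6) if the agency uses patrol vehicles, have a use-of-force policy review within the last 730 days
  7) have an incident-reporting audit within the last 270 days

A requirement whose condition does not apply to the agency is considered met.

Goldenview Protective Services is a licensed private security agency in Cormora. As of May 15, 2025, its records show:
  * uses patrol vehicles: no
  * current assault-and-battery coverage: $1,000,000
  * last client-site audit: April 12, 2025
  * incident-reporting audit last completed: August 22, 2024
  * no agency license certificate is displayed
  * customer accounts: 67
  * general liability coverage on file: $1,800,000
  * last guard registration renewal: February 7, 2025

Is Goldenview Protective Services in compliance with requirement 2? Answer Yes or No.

Yes

2. general liability coverage $1,800,000 ≥ $1,750,000 → met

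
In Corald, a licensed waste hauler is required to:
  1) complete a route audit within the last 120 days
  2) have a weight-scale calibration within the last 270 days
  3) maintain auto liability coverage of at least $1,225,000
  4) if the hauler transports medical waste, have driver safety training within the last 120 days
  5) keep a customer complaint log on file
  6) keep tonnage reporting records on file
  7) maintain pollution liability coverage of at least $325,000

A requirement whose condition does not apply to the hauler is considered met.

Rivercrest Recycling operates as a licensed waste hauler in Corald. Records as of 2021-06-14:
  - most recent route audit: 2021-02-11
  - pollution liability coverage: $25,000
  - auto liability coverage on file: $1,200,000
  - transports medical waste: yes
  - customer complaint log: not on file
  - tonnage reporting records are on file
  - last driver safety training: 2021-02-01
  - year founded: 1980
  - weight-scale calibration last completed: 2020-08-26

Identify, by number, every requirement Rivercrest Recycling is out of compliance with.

1. route audit 123 days ago vs limit 120 → not met
2. weight-scale calibration 292 days ago vs limit 270 → not met
3. auto liability coverage $1,200,000 < $1,225,000 → not met
4. condition 'transports medical waste' holds; driver safety training 133 days ago vs limit 120 → not met
5. customer complaint log absent → not met
6. tonnage reporting records present → met
7. pollution liability coverage $25,000 < $325,000 → not met
Not met: 1, 2, 3, 4, 5, 7

1, 2, 3, 4, 5, 7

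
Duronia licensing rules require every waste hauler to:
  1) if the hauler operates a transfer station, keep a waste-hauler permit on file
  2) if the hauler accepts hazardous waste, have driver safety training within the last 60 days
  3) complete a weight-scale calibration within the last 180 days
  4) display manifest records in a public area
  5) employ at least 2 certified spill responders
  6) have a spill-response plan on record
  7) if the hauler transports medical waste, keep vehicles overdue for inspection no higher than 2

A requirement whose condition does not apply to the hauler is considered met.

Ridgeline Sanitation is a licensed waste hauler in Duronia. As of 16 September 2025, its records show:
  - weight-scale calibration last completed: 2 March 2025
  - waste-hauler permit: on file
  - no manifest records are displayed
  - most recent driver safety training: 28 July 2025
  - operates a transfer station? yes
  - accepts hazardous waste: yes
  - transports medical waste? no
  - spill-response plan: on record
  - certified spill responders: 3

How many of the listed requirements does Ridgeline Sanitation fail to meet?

1. condition 'operates a transfer station' holds; waste-hauler permit present → met
2. condition 'accepts hazardous waste' holds; driver safety training 50 days ago vs limit 60 → met
3. weight-scale calibration 198 days ago vs limit 180 → not met
4. manifest records absent → not met
5. certified spill responders 3 ≥ 2 → met
6. spill-response plan present → met
7. condition 'transports medical waste' does not hold → requirement n/a → met
Not met: 2 of 7

2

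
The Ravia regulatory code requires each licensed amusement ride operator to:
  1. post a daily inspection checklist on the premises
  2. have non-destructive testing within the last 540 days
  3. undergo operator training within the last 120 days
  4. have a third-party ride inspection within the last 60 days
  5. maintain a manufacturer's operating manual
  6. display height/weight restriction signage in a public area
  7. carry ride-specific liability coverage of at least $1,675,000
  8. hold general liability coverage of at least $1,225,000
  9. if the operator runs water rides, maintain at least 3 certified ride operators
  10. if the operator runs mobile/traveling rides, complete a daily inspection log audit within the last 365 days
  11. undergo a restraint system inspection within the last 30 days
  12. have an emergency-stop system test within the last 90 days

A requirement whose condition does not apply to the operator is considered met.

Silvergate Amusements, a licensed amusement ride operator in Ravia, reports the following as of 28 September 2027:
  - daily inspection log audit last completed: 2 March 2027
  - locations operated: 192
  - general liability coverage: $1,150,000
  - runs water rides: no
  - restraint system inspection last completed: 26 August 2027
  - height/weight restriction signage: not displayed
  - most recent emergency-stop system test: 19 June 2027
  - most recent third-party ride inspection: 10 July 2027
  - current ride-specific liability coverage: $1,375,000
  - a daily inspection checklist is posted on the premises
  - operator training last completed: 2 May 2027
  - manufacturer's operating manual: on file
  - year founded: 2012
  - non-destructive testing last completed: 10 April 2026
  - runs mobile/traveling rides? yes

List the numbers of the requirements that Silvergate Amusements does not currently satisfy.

1. daily inspection checklist present → met
2. non-destructive testing 536 days ago vs limit 540 → met
3. operator training 149 days ago vs limit 120 → not met
4. third-party ride inspection 80 days ago vs limit 60 → not met
5. manufacturer's operating manual present → met
6. height/weight restriction signage absent → not met
7. ride-specific liability coverage $1,375,000 < $1,675,000 → not met
8. general liability coverage $1,150,000 < $1,225,000 → not met
9. condition 'runs water rides' does not hold → requirement n/a → met
10. condition 'runs mobile/traveling rides' holds; daily inspection log audit 210 days ago vs limit 365 → met
11. restraint system inspection 33 days ago vs limit 30 → not met
12. emergency-stop system test 101 days ago vs limit 90 → not met
Not met: 3, 4, 6, 7, 8, 11, 12

3, 4, 6, 7, 8, 11, 12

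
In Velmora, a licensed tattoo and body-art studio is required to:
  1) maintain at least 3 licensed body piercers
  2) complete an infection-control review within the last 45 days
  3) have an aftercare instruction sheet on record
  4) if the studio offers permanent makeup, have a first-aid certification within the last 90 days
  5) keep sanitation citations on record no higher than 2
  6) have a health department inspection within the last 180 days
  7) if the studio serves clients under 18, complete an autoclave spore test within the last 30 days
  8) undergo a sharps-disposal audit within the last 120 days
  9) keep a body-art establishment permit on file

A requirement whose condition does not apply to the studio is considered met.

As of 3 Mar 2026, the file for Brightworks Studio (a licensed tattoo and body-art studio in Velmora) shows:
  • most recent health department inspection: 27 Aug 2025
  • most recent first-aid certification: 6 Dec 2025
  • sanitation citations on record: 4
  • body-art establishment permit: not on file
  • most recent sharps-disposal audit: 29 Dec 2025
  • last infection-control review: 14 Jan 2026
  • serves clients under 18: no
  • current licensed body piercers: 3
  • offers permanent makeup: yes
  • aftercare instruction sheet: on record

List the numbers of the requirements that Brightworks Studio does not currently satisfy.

2, 5, 6, 9

1. licensed body piercers 3 ≥ 3 → met
2. infection-control review 48 days ago vs limit 45 → not met
3. aftercare instruction sheet present → met
4. condition 'offers permanent makeup' holds; first-aid certification 87 days ago vs limit 90 → met
5. sanitation citations on record 4 > 2 → not met
6. health department inspection 188 days ago vs limit 180 → not met
7. condition 'serves clients under 18' does not hold → requirement n/a → met
8. sharps-disposal audit 64 days ago vs limit 120 → met
9. body-art establishment permit absent → not met
Not met: 2, 5, 6, 9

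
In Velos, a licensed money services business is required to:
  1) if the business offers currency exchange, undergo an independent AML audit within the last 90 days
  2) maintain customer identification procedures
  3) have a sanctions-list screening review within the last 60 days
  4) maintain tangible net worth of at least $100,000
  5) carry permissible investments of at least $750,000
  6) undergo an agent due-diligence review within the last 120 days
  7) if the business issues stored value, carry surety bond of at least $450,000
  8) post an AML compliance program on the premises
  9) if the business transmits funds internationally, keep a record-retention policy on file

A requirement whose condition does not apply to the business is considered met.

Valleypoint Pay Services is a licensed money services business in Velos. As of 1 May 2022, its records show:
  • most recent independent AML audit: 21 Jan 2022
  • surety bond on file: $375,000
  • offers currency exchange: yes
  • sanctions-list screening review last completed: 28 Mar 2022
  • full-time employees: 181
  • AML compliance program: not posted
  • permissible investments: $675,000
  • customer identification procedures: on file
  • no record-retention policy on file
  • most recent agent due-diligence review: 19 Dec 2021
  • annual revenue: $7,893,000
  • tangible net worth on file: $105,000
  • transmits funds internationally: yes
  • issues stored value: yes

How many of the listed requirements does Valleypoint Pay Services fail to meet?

6

1. condition 'offers currency exchange' holds; independent AML audit 100 days ago vs limit 90 → not met
2. customer identification procedures present → met
3. sanctions-list screening review 34 days ago vs limit 60 → met
4. tangible net worth $105,000 ≥ $100,000 → met
5. permissible investments $675,000 < $750,000 → not met
6. agent due-diligence review 133 days ago vs limit 120 → not met
7. condition 'issues stored value' holds; surety bond $375,000 < $450,000 → not met
8. AML compliance program absent → not met
9. condition 'transmits funds internationally' holds; record-retention policy absent → not met
Not met: 6 of 9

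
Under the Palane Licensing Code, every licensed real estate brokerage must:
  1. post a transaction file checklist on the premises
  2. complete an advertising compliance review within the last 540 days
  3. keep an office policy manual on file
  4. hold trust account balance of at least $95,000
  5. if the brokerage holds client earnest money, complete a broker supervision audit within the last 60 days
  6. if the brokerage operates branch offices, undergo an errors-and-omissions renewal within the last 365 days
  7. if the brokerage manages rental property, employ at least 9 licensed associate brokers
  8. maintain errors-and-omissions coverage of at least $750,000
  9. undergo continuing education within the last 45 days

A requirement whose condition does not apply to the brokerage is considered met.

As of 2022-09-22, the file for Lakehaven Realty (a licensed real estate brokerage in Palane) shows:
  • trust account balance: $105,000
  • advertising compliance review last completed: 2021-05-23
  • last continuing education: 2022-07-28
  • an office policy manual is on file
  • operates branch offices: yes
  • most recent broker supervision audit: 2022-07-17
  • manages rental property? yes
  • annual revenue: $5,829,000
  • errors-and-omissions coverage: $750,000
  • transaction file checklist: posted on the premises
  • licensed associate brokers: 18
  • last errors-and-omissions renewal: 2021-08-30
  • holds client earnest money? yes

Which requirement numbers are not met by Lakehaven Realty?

5, 6, 9

1. transaction file checklist present → met
2. advertising compliance review 487 days ago vs limit 540 → met
3. office policy manual present → met
4. trust account balance $105,000 ≥ $95,000 → met
5. condition 'holds client earnest money' holds; broker supervision audit 67 days ago vs limit 60 → not met
6. condition 'operates branch offices' holds; errors-and-omissions renewal 388 days ago vs limit 365 → not met
7. condition 'manages rental property' holds; licensed associate brokers 18 ≥ 9 → met
8. errors-and-omissions coverage $750,000 ≥ $750,000 → met
9. continuing education 56 days ago vs limit 45 → not met
Not met: 5, 6, 9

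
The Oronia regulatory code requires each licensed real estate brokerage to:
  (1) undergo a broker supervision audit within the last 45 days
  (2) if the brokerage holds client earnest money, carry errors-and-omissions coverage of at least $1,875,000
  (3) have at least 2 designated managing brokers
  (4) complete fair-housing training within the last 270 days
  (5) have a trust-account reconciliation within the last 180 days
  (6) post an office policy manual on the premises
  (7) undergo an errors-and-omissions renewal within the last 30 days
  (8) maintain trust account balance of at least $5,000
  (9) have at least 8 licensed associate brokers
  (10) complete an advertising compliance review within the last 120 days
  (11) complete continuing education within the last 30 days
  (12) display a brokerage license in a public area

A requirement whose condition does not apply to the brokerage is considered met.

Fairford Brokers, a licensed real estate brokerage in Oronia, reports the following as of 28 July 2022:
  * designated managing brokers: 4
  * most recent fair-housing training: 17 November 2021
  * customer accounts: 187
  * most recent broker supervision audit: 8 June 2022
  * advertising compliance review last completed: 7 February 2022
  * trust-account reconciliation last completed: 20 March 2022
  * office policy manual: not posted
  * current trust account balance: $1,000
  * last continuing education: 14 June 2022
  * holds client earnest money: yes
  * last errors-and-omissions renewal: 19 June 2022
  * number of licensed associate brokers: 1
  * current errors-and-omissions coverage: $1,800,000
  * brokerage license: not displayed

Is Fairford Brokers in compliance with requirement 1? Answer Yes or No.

No

1. broker supervision audit 50 days ago vs limit 45 → not met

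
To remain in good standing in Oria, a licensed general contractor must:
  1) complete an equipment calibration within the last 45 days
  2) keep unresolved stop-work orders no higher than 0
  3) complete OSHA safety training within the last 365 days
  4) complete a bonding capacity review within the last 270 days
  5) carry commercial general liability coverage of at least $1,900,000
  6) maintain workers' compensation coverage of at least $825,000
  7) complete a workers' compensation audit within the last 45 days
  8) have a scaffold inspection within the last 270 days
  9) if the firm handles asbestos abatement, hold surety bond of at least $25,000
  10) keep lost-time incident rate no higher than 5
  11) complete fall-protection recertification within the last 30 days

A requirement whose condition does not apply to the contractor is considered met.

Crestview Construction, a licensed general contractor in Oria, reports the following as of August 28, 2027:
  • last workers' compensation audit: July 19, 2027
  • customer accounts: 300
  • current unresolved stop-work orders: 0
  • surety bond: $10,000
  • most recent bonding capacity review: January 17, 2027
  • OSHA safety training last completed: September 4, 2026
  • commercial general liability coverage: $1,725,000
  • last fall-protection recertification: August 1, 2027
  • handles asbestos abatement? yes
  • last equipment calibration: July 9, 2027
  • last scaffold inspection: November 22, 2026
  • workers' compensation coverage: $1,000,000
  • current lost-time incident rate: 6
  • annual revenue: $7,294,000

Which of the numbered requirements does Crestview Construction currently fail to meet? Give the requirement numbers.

1, 5, 8, 9, 10

1. equipment calibration 50 days ago vs limit 45 → not met
2. unresolved stop-work orders 0 ≤ 0 → met
3. OSHA safety training 358 days ago vs limit 365 → met
4. bonding capacity review 223 days ago vs limit 270 → met
5. commercial general liability coverage $1,725,000 < $1,900,000 → not met
6. workers' compensation coverage $1,000,000 ≥ $825,000 → met
7. workers' compensation audit 40 days ago vs limit 45 → met
8. scaffold inspection 279 days ago vs limit 270 → not met
9. condition 'handles asbestos abatement' holds; surety bond $10,000 < $25,000 → not met
10. lost-time incident rate 6 > 5 → not met
11. fall-protection recertification 27 days ago vs limit 30 → met
Not met: 1, 5, 8, 9, 10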